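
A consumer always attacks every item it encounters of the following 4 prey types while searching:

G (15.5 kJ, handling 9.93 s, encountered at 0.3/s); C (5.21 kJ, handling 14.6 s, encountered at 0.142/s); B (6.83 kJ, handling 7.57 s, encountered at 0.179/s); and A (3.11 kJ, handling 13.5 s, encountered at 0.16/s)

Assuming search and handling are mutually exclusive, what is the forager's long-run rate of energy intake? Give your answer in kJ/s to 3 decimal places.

0.743 kJ/s

R = Σλ_iE_i / (1 + Σλ_ih_i)
Numerator: 0.3×15.5 + 0.142×5.21 + 0.179×6.83 + 0.16×3.11 = 7.11
Denominator: 1 + 0.3×9.93 + 0.142×14.6 + 0.179×7.57 + 0.16×13.5 = 9.567
R = 7.11/9.567 = 0.7432 kJ/s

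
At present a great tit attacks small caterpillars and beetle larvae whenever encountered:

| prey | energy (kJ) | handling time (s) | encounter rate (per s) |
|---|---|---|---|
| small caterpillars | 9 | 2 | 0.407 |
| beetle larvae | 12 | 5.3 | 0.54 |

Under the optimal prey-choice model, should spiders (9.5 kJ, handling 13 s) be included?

On small caterpillars and beetle larvae alone, R = ΣλE/(1+Σλh) = 10.14/4.676 = 2.169 kJ/s.
spiders: E/h = 9.5/13 = 0.7308 kJ/s.
Since 0.7308 < R, time spent handling spiders is better spent searching.

No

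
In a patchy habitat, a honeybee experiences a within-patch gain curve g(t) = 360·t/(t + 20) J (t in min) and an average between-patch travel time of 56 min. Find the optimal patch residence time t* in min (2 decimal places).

Optimal t* satisfies g'(t*) = g(t*)/(T + t*).
g'(t) = 360·20/(t + 20)². Setting 360·20/(t+20)² = 360t/[(t+20)(56+t)] gives 20(56+t) = t(t+20), so t² = 20×56 = 1120.
t* = √1120 = 33.47 min.

33.47 min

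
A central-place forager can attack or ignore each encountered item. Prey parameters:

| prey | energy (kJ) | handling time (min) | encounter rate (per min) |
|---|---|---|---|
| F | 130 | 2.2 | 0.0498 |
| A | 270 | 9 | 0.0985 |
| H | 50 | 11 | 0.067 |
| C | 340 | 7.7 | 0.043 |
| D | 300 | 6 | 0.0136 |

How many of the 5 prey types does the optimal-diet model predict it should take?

Rank by E/h (kJ/min): F 59.1, D 50, C 44.2, A 30, H 4.55. Include each in turn until the next type's E/h falls below the running intake rate.
Rate on top 1: 5.835. D: 50 > 5.835 → include.
Rate on top 2: 8.86. C: 44.2 > 8.86 → include.
Rate on top 3: 16.54. A: 30 > 16.54 → include.
Rate on top 4: 21.49. H: 4.55 < 21.49 → exclude; stop.
Optimal diet: F, D, C, A — 4 of 5 types.

4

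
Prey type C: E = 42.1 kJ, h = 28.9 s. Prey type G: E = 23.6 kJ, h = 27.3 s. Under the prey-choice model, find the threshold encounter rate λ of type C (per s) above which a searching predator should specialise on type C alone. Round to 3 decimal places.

0.051 per s

The zero-one rule: include type G iff E₂/h₂ > λE₁/(1+λh₁). Equality gives the switch point.
λE₁h₂ = E₂ + λE₂h₁ ⇒ λ = E₂/(E₁h₂ − E₂h₁) = 23.6/(1149 − 682) = 0.0505 per s.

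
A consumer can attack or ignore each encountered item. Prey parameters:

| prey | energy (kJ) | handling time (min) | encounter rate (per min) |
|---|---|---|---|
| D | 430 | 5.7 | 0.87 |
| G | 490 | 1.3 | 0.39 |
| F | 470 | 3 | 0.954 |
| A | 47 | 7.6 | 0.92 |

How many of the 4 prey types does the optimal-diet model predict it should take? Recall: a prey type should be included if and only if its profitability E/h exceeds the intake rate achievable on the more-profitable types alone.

2

Profitabilities (E/h, kJ/min): G 377, F 157, D 75.4, A 6.18. Add prey in this order while the next type's profitability exceeds the intake rate on those already taken.
Rate on top 1: 126.8. F: 157 > 126.8 → include.
Rate on top 2: 146.4. D: 75.4 < 146.4 → exclude; stop.
Optimal diet: G, F — 2 of 4 types.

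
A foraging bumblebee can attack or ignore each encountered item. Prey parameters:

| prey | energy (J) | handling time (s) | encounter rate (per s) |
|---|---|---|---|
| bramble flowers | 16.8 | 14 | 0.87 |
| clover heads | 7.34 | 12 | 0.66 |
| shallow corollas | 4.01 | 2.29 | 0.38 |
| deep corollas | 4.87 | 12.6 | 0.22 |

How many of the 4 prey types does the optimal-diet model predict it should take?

E/h in descending order: shallow corollas 1.75, bramble flowers 1.2, clover heads 0.612, deep corollas 0.387 J/s. The optimal diet is the largest prefix of this list for which every included type satisfies E_i/h_i > R on the types above it.
Rate on top 1: 0.8148. bramble flowers: 1.2 > 0.8148 → include.
Rate on top 2: 1.149. clover heads: 0.612 < 1.149 → exclude; stop.
Optimal diet: shallow corollas, bramble flowers — 2 of 4 types.

2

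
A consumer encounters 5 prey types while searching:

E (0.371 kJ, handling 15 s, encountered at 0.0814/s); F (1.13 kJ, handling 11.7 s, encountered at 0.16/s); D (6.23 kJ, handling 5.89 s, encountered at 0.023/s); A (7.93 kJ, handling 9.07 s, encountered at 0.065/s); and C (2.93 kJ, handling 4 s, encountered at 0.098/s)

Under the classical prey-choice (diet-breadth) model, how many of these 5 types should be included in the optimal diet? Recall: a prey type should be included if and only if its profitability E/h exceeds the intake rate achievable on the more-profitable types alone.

Rank by E/h (kJ/s): D 1.06, A 0.874, C 0.733, F 0.0966, E 0.0247. Include each in turn until the next type's E/h falls below the running intake rate.
Rate on top 1: 0.1262. A: 0.874 > 0.1262 → include.
Rate on top 2: 0.3819. C: 0.733 > 0.3819 → include.
Rate on top 3: 0.4468. F: 0.0966 < 0.4468 → exclude; stop.
Optimal diet: D, A, C — 3 of 5 types.

3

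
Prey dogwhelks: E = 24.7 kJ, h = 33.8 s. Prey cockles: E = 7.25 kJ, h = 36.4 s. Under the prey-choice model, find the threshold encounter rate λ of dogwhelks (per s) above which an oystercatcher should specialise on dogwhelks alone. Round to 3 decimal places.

Drop cockles once their profitability E₂/h₂ falls below the rate achievable on dogwhelks alone: E₂/h₂ = λE₁/(1 + λh₁).
Solve for λ: λE₁h₂ = E₂(1 + λh₁) → λ(E₁h₂ − E₂h₁) = E₂ → λ = E₂/(E₁h₂ − E₂h₁).
λ = 7.25/(24.7×36.4 − 7.25×33.8) = 7.25/654 = 0.01109 per s.

0.011 per s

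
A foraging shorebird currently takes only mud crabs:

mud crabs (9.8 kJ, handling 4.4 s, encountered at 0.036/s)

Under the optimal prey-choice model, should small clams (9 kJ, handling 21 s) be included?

Current rate: (0.036×9.8)/(1 + 0.036×4.4) = 0.3046 kJ/s.
Profitability of small clams: 9/21 = 0.4286 kJ/s.
Since 0.4286 > R, including small clams increases the long-run rate.

Yes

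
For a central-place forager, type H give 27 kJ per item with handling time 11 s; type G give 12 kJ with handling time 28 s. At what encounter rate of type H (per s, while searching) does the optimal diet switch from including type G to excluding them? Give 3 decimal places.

At the threshold, the rate on type H alone equals the profitability of type G: λ·27/(1 + λ·11) = 12/28 = 0.4286.
Rearranging, λ(27 − 0.4286×11) = 0.4286, so λ = 0.4286/22.29 = 0.01923 per s.

0.019 per s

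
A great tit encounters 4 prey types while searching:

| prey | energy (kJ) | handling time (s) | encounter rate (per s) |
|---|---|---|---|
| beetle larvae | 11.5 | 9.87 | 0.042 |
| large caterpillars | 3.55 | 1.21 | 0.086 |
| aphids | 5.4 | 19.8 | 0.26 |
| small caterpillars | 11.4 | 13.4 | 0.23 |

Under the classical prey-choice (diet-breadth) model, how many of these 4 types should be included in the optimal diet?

3

Rank by E/h (kJ/s): large caterpillars 2.93, beetle larvae 1.17, small caterpillars 0.851, aphids 0.273. Include each in turn until the next type's E/h falls below the running intake rate.
Rate on top 1: 0.2765. beetle larvae: 1.17 > 0.2765 → include.
Rate on top 2: 0.5191. small caterpillars: 0.851 > 0.5191 → include.
Rate on top 3: 0.7413. aphids: 0.273 < 0.7413 → exclude; stop.
Optimal diet: large caterpillars, beetle larvae, small caterpillars — 3 of 4 types.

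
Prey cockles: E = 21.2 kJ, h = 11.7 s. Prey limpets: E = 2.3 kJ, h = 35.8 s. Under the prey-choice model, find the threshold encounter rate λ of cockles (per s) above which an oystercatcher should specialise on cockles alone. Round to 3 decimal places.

Drop limpets once their profitability E₂/h₂ falls below the rate achievable on cockles alone: E₂/h₂ = λE₁/(1 + λh₁).
Solve for λ: λE₁h₂ = E₂(1 + λh₁) → λ(E₁h₂ − E₂h₁) = E₂ → λ = E₂/(E₁h₂ − E₂h₁).
λ = 2.3/(21.2×35.8 − 2.3×11.7) = 2.3/732 = 0.003142 per s.

0.003 per s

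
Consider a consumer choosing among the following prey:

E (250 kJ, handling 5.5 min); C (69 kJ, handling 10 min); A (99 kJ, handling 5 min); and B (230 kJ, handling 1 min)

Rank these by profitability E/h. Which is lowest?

C

Profitability E/h (kJ/min): E = 250/5.5 = 45.5, C = 69/10 = 6.9, A = 99/5 = 19.8, B = 230/1 = 230.
Ranked: B > E > A > C.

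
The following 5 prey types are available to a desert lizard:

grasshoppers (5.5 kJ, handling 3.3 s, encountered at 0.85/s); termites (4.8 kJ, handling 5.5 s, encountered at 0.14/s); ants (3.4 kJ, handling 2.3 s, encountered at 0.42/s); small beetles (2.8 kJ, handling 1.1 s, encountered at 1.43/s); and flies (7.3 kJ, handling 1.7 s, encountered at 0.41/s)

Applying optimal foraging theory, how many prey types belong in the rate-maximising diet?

Profitabilities (E/h, kJ/s): flies 4.29, small beetles 2.55, grasshoppers 1.67, ants 1.48, termites 0.873. Add prey in this order while the next type's profitability exceeds the intake rate on those already taken.
Rate on top 1: 1.764. small beetles: 2.55 > 1.764 → include.
Rate on top 2: 2.14. grasshoppers: 1.67 < 2.14 → exclude; stop.
Optimal diet: flies, small beetles — 2 of 5 types.

2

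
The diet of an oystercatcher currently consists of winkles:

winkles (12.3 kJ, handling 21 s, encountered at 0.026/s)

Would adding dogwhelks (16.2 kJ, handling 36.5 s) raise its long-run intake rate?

Yes

Intake rate on the current diet: R = (0.026×12.3) / (1 + 0.026×21) = 0.3198/1.546 = 0.2069 kJ/s.
dogwhelks: E/h = 16.2/36.5 = 0.4438 kJ/s.
0.4438 > 0.2069, so adding dogwhelks raises the average — include it.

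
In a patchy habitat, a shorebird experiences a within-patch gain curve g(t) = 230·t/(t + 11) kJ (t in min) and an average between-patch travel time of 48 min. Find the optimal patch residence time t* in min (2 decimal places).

By the marginal value theorem, leave when the instantaneous gain rate g'(t) equals the habitat-wide average g(t)/(T + t).
g'(t) = 230·11/(t + 11)². Setting 230·11/(t+11)² = 230t/[(t+11)(48+t)] gives 11(48+t) = t(t+11), so t² = 11×48 = 528.
t* = √528 = 22.98 min.

22.98 min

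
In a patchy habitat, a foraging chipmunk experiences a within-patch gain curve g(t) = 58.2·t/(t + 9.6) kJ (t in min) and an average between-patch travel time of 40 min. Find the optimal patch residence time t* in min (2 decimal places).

19.60 min

Maximise g(t)/(T+t): set derivative to zero → g'(t)(T+t) = g(t).
g'(t) = 58.2·9.6/(t + 9.6)². Setting 58.2·9.6/(t+9.6)² = 58.2t/[(t+9.6)(40+t)] gives 9.6(40+t) = t(t+9.6), so t² = 9.6×40 = 384.
t* = √384 = 19.6 min.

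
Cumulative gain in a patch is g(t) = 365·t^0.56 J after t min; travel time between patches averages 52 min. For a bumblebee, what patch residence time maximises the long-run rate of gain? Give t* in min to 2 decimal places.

66.18 min

Optimal t* satisfies g'(t*) = g(t*)/(T + t*).
g'(t) = 0.56·365·t^-0.44. Setting 0.56·365·t^-0.44 = 365·t^0.56/(52+t) gives 0.56(52+t) = t, so 0.44·t = 0.56×52.
t* = 0.56×52/0.44 = 66.18 min.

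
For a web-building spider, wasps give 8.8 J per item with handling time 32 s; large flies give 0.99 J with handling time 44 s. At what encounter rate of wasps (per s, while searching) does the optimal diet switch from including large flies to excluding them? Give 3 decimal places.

0.003 per s

At the threshold, the rate on wasps alone equals the profitability of large flies: λ·8.8/(1 + λ·32) = 0.99/44 = 0.0225.
Rearranging, λ(8.8 − 0.0225×32) = 0.0225, so λ = 0.0225/8.08 = 0.002785 per s.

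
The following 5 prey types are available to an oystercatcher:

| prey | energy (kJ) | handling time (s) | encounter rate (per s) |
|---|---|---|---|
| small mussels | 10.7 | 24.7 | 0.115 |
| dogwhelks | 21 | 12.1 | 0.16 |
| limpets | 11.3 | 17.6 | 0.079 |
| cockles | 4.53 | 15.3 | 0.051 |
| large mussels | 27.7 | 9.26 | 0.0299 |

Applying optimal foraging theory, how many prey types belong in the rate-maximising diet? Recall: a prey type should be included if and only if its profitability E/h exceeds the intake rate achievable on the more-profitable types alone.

Rank by E/h (kJ/s): large mussels 2.99, dogwhelks 1.74, limpets 0.642, small mussels 0.433, cockles 0.296. Include each in turn until the next type's E/h falls below the running intake rate.
Rate on top 1: 0.6486. dogwhelks: 1.74 > 0.6486 → include.
Rate on top 2: 1.304. limpets: 0.642 < 1.304 → exclude; stop.
Optimal diet: large mussels, dogwhelks — 2 of 5 types.

2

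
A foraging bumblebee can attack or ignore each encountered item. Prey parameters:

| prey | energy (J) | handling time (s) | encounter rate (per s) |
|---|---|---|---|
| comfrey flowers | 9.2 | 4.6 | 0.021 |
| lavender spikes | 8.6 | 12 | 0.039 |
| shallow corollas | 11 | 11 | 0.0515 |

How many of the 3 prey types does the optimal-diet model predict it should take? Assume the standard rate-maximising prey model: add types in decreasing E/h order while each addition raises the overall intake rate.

3

Profitabilities (E/h, J/s): comfrey flowers 2, shallow corollas 1, lavender spikes 0.717. Add prey in this order while the next type's profitability exceeds the intake rate on those already taken.
Rate on top 1: 0.1762. shallow corollas: 1 > 0.1762 → include.
Rate on top 2: 0.4568. lavender spikes: 0.717 > 0.4568 → include.
Optimal diet: comfrey flowers, shallow corollas, lavender spikes — 3 of 3 types.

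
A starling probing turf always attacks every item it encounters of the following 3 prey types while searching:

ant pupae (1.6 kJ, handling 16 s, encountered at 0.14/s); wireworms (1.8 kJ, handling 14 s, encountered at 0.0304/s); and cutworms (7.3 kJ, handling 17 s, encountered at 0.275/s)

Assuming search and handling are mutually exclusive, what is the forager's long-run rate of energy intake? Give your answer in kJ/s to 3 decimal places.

0.274 kJ/s

R = (0.14×1.6 + 0.0304×1.8 + 0.275×7.3) / (1 + 0.14×16 + 0.0304×14 + 0.275×17) = 2.286/8.341 = 0.2741 kJ/s.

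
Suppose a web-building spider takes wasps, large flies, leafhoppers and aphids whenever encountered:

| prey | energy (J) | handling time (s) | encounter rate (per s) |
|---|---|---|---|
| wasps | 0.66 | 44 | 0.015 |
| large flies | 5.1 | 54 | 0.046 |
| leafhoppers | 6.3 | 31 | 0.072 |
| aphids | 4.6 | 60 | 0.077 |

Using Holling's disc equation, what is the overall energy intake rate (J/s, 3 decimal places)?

0.096 J/s

Energy encountered per unit search time: 0.015×0.66 + 0.046×5.1 + 0.072×6.3 + 0.077×4.6 = 1.052 J/s.
Handling time per unit search time: 0.015×44 + 0.046×54 + 0.072×31 + 0.077×60 = 9.996.
Rate = 1.052/(1 + 9.996) = 0.0957 J/s.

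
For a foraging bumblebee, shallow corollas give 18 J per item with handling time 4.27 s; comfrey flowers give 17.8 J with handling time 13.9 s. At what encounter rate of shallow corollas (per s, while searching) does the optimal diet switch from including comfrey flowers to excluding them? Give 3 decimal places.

0.102 per s

Drop comfrey flowers once their profitability E₂/h₂ falls below the rate achievable on shallow corollas alone: E₂/h₂ = λE₁/(1 + λh₁).
Solve for λ: λE₁h₂ = E₂(1 + λh₁) → λ(E₁h₂ − E₂h₁) = E₂ → λ = E₂/(E₁h₂ − E₂h₁).
λ = 17.8/(18×13.9 − 17.8×4.27) = 17.8/174.2 = 0.1022 per s.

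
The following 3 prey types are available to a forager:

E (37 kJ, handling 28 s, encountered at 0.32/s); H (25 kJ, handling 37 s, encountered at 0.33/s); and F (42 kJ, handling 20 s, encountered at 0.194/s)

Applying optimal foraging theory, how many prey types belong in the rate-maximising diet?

1

E/h in descending order: F 2.1, E 1.32, H 0.676 kJ/s. The optimal diet is the largest prefix of this list for which every included type satisfies E_i/h_i > R on the types above it.
Rate on top 1: 1.67. E: 1.32 < 1.67 → exclude; stop.
Optimal diet: F — 1 of 3 types.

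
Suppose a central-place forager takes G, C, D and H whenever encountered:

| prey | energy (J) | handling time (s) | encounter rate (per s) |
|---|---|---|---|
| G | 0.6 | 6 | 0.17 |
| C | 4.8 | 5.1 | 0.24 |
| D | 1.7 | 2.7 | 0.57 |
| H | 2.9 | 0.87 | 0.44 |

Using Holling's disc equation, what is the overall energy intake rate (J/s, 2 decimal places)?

Energy encountered per unit search time: 0.17×0.6 + 0.24×4.8 + 0.57×1.7 + 0.44×2.9 = 3.499 J/s.
Handling time per unit search time: 0.17×6 + 0.24×5.1 + 0.57×2.7 + 0.44×0.87 = 4.166.
Rate = 3.499/(1 + 4.166) = 0.6773 J/s.

0.68 J/s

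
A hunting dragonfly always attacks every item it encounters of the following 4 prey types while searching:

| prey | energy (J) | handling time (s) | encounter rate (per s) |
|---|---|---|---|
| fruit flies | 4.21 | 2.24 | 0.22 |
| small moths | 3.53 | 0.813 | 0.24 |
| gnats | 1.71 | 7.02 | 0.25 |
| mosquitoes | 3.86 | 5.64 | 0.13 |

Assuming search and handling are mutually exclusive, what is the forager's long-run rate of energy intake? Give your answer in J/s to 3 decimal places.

0.647 J/s

Energy encountered per unit search time: 0.22×4.21 + 0.24×3.53 + 0.25×1.71 + 0.13×3.86 = 2.703 J/s.
Handling time per unit search time: 0.22×2.24 + 0.24×0.813 + 0.25×7.02 + 0.13×5.64 = 3.176.
Rate = 2.703/(1 + 3.176) = 0.6472 J/s.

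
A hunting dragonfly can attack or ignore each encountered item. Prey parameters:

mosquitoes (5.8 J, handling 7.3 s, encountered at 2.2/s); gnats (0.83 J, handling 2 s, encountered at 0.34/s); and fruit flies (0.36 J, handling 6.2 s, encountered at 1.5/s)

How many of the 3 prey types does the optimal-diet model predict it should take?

Profitabilities (E/h, J/s): mosquitoes 0.795, gnats 0.415, fruit flies 0.0581. Add prey in this order while the next type's profitability exceeds the intake rate on those already taken.
Rate on top 1: 0.7479. gnats: 0.415 < 0.7479 → exclude; stop.
Optimal diet: mosquitoes — 1 of 3 types.

1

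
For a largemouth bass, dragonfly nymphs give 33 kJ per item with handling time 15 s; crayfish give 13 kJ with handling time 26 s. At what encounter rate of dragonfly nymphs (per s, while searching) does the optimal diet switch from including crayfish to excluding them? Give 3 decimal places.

Drop crayfish once their profitability E₂/h₂ falls below the rate achievable on dragonfly nymphs alone: E₂/h₂ = λE₁/(1 + λh₁).
Solve for λ: λE₁h₂ = E₂(1 + λh₁) → λ(E₁h₂ − E₂h₁) = E₂ → λ = E₂/(E₁h₂ − E₂h₁).
λ = 13/(33×26 − 13×15) = 13/663 = 0.01961 per s.

0.020 per s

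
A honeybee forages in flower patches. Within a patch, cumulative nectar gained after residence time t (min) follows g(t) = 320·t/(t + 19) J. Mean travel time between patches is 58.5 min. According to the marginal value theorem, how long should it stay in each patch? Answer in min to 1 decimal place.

Optimal t* satisfies g'(t*) = g(t*)/(T + t*).
g'(t) = 320·19/(t + 19)². Setting 320·19/(t+19)² = 320t/[(t+19)(58.5+t)] gives 19(58.5+t) = t(t+19), so t² = 19×58.5 = 1112.
t* = √1112 = 33.34 min.

33.3 min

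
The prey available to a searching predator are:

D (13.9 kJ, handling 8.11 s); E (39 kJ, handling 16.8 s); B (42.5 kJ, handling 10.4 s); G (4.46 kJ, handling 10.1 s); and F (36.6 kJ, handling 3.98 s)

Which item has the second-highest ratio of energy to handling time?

B

In descending order of E/h:
F: 36.6/3.98 = 9.2 kJ/s
B: 42.5/10.4 = 4.09 kJ/s
E: 39/16.8 = 2.32 kJ/s
D: 13.9/8.11 = 1.71 kJ/s
G: 4.46/10.1 = 0.442 kJ/s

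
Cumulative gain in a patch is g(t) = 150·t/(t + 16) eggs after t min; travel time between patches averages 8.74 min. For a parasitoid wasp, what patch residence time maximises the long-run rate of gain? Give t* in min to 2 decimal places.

11.83 min

Optimal t* satisfies g'(t*) = g(t*)/(T + t*).
g'(t) = 150·16/(t + 16)². Setting 150·16/(t+16)² = 150t/[(t+16)(8.74+t)] gives 16(8.74+t) = t(t+16), so t² = 16×8.74 = 139.8.
t* = √139.8 = 11.83 min.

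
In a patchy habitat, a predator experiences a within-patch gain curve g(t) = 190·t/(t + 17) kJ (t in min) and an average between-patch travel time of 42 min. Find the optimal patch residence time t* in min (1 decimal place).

26.7 min

Optimal t* satisfies g'(t*) = g(t*)/(T + t*).
g'(t) = 190·17/(t + 17)². Setting 190·17/(t+17)² = 190t/[(t+17)(42+t)] gives 17(42+t) = t(t+17), so t² = 17×42 = 714.
t* = √714 = 26.72 min.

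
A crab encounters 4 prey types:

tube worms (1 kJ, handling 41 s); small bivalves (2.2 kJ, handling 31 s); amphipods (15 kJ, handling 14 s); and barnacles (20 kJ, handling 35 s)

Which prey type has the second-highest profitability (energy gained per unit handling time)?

Profitability E/h (kJ/s): tube worms = 1/41 = 0.0244, small bivalves = 2.2/31 = 0.071, amphipods = 15/14 = 1.07, barnacles = 20/35 = 0.571.
Ranked: amphipods > barnacles > small bivalves > tube worms.

barnacles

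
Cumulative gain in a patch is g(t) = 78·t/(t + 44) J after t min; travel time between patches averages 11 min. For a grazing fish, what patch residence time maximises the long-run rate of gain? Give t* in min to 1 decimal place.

22.0 min

Optimal t* satisfies g'(t*) = g(t*)/(T + t*).
g'(t) = 78·44/(t + 44)². Setting 78·44/(t+44)² = 78t/[(t+44)(11+t)] gives 44(11+t) = t(t+44), so t² = 44×11 = 484.
t* = √484 = 22 min.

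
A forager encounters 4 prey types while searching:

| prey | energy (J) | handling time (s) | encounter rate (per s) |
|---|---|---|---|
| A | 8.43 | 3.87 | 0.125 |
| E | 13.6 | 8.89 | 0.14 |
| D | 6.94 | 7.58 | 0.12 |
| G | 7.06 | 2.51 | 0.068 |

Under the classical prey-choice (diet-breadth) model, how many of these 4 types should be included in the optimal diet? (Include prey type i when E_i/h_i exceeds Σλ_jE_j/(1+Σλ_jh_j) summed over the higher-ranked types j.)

E/h in descending order: G 2.81, A 2.18, E 1.53, D 0.916 J/s. The optimal diet is the largest prefix of this list for which every included type satisfies E_i/h_i > R on the types above it.
Rate on top 1: 0.4101. A: 2.18 > 0.4101 → include.
Rate on top 2: 0.9271. E: 1.53 > 0.9271 → include.
Rate on top 3: 1.186. D: 0.916 < 1.186 → exclude; stop.
Optimal diet: G, A, E — 3 of 4 types.

3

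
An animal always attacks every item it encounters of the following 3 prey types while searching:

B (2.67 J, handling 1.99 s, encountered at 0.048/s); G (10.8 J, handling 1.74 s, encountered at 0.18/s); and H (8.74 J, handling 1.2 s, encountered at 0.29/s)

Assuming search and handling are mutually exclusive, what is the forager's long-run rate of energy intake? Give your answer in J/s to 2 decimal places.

Energy encountered per unit search time: 0.048×2.67 + 0.18×10.8 + 0.29×8.74 = 4.607 J/s.
Handling time per unit search time: 0.048×1.99 + 0.18×1.74 + 0.29×1.2 = 0.7567.
Rate = 4.607/(1 + 0.7567) = 2.622 J/s.

2.62 J/s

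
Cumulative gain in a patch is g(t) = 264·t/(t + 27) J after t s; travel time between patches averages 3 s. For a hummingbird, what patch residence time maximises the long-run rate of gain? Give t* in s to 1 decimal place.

9.0 s

By the marginal value theorem, leave when the instantaneous gain rate g'(t) equals the habitat-wide average g(t)/(T + t).
g'(t) = 264·27/(t + 27)². Setting 264·27/(t+27)² = 264t/[(t+27)(3+t)] gives 27(3+t) = t(t+27), so t² = 27×3 = 81.
t* = √81 = 9 s.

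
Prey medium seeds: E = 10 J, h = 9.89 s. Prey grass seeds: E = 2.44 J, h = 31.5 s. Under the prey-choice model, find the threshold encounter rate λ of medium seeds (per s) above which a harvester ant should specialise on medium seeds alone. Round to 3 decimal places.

Drop grass seeds once their profitability E₂/h₂ falls below the rate achievable on medium seeds alone: E₂/h₂ = λE₁/(1 + λh₁).
Solve for λ: λE₁h₂ = E₂(1 + λh₁) → λ(E₁h₂ − E₂h₁) = E₂ → λ = E₂/(E₁h₂ − E₂h₁).
λ = 2.44/(10×31.5 − 2.44×9.89) = 2.44/290.9 = 0.008389 per s.

0.008 per s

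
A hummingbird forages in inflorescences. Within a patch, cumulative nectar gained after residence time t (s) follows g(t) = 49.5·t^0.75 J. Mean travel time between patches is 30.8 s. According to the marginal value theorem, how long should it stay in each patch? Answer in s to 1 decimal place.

Optimal t* satisfies g'(t*) = g(t*)/(T + t*).
g'(t) = 0.75·49.5·t^-0.25. Setting 0.75·49.5·t^-0.25 = 49.5·t^0.75/(30.8+t) gives 0.75(30.8+t) = t, so 0.25·t = 0.75×30.8.
t* = 0.75×30.8/0.25 = 92.4 s.

92.4 s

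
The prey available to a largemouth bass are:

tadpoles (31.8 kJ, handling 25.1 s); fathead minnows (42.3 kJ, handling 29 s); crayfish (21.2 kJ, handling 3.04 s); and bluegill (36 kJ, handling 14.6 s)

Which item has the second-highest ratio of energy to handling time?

bluegill

Profitability E/h (kJ/s): tadpoles = 31.8/25.1 = 1.27, fathead minnows = 42.3/29 = 1.46, crayfish = 21.2/3.04 = 6.97, bluegill = 36/14.6 = 2.47.
Ranked: crayfish > bluegill > fathead minnows > tadpoles.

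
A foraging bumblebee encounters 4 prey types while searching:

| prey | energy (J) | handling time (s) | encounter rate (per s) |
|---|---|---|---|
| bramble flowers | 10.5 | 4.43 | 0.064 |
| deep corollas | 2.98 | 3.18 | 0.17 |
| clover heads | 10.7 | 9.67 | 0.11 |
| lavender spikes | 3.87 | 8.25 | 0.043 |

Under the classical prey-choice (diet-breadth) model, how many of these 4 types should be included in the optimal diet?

Rank by E/h (J/s): bramble flowers 2.37, clover heads 1.11, deep corollas 0.937, lavender spikes 0.469. Include each in turn until the next type's E/h falls below the running intake rate.
Rate on top 1: 0.5236. clover heads: 1.11 > 0.5236 → include.
Rate on top 2: 0.7877. deep corollas: 0.937 > 0.7877 → include.
Rate on top 3: 0.8157. lavender spikes: 0.469 < 0.8157 → exclude; stop.
Optimal diet: bramble flowers, clover heads, deep corollas — 3 of 4 types.

3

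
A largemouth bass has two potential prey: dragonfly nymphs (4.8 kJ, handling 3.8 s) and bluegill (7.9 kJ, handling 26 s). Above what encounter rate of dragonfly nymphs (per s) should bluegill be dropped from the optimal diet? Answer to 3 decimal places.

0.083 per s

Drop bluegill once their profitability E₂/h₂ falls below the rate achievable on dragonfly nymphs alone: E₂/h₂ = λE₁/(1 + λh₁).
Solve for λ: λE₁h₂ = E₂(1 + λh₁) → λ(E₁h₂ − E₂h₁) = E₂ → λ = E₂/(E₁h₂ − E₂h₁).
λ = 7.9/(4.8×26 − 7.9×3.8) = 7.9/94.78 = 0.08335 per s.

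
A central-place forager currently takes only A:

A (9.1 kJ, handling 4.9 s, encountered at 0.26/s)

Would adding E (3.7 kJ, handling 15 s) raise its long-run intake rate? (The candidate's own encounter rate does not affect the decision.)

On A alone, R = ΣλE/(1+Σλh) = 2.366/2.274 = 1.04 kJ/s.
Profitability of E: 3.7/15 = 0.2467 kJ/s.
0.2467 < 1.04, so adding E would lower the average — exclude it.

No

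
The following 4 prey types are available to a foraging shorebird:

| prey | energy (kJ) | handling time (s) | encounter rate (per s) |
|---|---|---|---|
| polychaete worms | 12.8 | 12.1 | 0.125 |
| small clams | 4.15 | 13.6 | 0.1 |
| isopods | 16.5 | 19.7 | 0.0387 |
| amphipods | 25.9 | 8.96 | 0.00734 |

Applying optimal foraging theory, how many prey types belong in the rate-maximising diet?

Profitabilities (E/h, kJ/s): amphipods 2.89, polychaete worms 1.06, isopods 0.838, small clams 0.305. Add prey in this order while the next type's profitability exceeds the intake rate on those already taken.
Rate on top 1: 0.1784. polychaete worms: 1.06 > 0.1784 → include.
Rate on top 2: 0.6943. isopods: 0.838 > 0.6943 → include.
Rate on top 3: 0.727. small clams: 0.305 < 0.727 → exclude; stop.
Optimal diet: amphipods, polychaete worms, isopods — 3 of 4 types.

3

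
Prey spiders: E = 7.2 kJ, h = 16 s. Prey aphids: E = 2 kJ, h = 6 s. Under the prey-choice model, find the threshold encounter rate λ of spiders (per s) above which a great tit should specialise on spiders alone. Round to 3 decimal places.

0.179 per s

At the threshold, the rate on spiders alone equals the profitability of aphids: λ·7.2/(1 + λ·16) = 2/6 = 0.3333.
Rearranging, λ(7.2 − 0.3333×16) = 0.3333, so λ = 0.3333/1.867 = 0.1786 per s.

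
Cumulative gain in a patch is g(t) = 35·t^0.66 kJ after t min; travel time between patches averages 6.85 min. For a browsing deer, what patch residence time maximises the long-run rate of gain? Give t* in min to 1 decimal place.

Maximise g(t)/(T+t): set derivative to zero → g'(t)(T+t) = g(t).
g'(t) = 0.66·35·t^-0.34. Setting 0.66·35·t^-0.34 = 35·t^0.66/(6.85+t) gives 0.66(6.85+t) = t, so 0.34·t = 0.66×6.85.
t* = 0.66×6.85/0.34 = 13.3 min.

13.3 min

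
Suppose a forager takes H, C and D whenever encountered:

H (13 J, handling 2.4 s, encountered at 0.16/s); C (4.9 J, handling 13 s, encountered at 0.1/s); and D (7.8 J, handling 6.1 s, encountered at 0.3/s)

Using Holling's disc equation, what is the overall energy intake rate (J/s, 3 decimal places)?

1.088 J/s

R = Σλ_iE_i / (1 + Σλ_ih_i)
Numerator: 0.16×13 + 0.1×4.9 + 0.3×7.8 = 4.91
Denominator: 1 + 0.16×2.4 + 0.1×13 + 0.3×6.1 = 4.514
R = 4.91/4.514 = 1.088 J/s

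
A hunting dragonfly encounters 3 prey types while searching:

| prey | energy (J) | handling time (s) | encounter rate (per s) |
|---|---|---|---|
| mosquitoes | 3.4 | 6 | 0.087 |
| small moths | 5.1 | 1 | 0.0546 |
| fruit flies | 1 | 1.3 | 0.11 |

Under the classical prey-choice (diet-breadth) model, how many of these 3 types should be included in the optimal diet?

E/h in descending order: small moths 5.1, fruit flies 0.769, mosquitoes 0.567 J/s. The optimal diet is the largest prefix of this list for which every included type satisfies E_i/h_i > R on the types above it.
Rate on top 1: 0.264. fruit flies: 0.769 > 0.264 → include.
Rate on top 2: 0.3244. mosquitoes: 0.567 > 0.3244 → include.
Optimal diet: small moths, fruit flies, mosquitoes — 3 of 3 types.

3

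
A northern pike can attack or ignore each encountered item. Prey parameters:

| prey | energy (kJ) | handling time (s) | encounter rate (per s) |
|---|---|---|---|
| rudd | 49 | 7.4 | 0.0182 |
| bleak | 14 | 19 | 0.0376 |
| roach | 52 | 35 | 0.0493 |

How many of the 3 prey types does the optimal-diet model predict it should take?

E/h in descending order: rudd 6.62, roach 1.49, bleak 0.737 kJ/s. The optimal diet is the largest prefix of this list for which every included type satisfies E_i/h_i > R on the types above it.
Rate on top 1: 0.7859. roach: 1.49 > 0.7859 → include.
Rate on top 2: 1.208. bleak: 0.737 < 1.208 → exclude; stop.
Optimal diet: rudd, roach — 2 of 3 types.

2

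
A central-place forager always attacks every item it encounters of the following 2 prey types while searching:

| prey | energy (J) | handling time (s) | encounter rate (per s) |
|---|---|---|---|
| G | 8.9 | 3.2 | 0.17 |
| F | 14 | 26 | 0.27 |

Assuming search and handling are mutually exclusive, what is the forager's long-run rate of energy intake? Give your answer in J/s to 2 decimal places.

0.62 J/s

R = (0.17×8.9 + 0.27×14) / (1 + 0.17×3.2 + 0.27×26) = 5.293/8.564 = 0.6181 J/s.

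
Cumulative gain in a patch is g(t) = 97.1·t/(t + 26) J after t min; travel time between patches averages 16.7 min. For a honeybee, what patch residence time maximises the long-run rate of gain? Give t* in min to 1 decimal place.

20.8 min

Optimal t* satisfies g'(t*) = g(t*)/(T + t*).
g'(t) = 97.1·26/(t + 26)². Setting 97.1·26/(t+26)² = 97.1t/[(t+26)(16.7+t)] gives 26(16.7+t) = t(t+26), so t² = 26×16.7 = 434.2.
t* = √434.2 = 20.84 min.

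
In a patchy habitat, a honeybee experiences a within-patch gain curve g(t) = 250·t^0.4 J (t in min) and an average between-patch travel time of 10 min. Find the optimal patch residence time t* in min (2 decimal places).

6.67 min

Maximise g(t)/(T+t): set derivative to zero → g'(t)(T+t) = g(t).
g'(t) = 0.4·250·t^-0.6. Setting 0.4·250·t^-0.6 = 250·t^0.4/(10+t) gives 0.4(10+t) = t, so 0.60·t = 0.4×10.
t* = 0.4×10/0.60 = 6.667 min.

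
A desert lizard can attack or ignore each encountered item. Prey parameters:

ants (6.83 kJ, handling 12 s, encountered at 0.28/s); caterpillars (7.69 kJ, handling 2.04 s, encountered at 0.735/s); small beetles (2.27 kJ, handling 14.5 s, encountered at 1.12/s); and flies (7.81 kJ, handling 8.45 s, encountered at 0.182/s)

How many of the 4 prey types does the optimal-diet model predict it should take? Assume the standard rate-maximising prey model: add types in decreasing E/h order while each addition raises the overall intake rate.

Rank by E/h (kJ/s): caterpillars 3.77, flies 0.924, ants 0.569, small beetles 0.157. Include each in turn until the next type's E/h falls below the running intake rate.
Rate on top 1: 2.261. flies: 0.924 < 2.261 → exclude; stop.
Optimal diet: caterpillars — 1 of 4 types.

1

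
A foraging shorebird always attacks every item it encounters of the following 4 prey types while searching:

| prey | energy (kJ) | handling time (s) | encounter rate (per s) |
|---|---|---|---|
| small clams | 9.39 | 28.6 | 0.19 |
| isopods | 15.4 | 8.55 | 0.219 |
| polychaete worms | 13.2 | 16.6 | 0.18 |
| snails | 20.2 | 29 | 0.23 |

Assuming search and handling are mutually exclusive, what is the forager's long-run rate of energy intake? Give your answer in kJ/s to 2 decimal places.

Energy encountered per unit search time: 0.19×9.39 + 0.219×15.4 + 0.18×13.2 + 0.23×20.2 = 12.18 kJ/s.
Handling time per unit search time: 0.19×28.6 + 0.219×8.55 + 0.18×16.6 + 0.23×29 = 16.96.
Rate = 12.18/(1 + 16.96) = 0.6779 kJ/s.

0.68 kJ/s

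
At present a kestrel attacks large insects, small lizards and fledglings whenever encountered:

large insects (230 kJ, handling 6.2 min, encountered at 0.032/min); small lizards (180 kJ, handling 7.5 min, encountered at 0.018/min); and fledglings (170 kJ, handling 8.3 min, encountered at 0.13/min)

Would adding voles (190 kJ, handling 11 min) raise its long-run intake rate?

Intake rate on the current diet: R = (0.032×230 + 0.018×180 + 0.13×170) / (1 + 0.032×6.2 + 0.018×7.5 + 0.13×8.3) = 32.7/2.412 = 13.55 kJ/min.
Profitability of voles: 190/11 = 17.27 kJ/min.
Since 17.27 > R, including voles increases the long-run rate.

Yes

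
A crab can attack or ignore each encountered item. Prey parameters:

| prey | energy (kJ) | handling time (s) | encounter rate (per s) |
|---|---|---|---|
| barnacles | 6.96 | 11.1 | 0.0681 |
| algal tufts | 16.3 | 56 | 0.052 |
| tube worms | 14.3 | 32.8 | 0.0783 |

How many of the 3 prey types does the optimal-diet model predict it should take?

2

E/h in descending order: barnacles 0.627, tube worms 0.436, algal tufts 0.291 kJ/s. The optimal diet is the largest prefix of this list for which every included type satisfies E_i/h_i > R on the types above it.
Rate on top 1: 0.2699. tube worms: 0.436 > 0.2699 → include.
Rate on top 2: 0.3686. algal tufts: 0.291 < 0.3686 → exclude; stop.
Optimal diet: barnacles, tube worms — 2 of 3 types.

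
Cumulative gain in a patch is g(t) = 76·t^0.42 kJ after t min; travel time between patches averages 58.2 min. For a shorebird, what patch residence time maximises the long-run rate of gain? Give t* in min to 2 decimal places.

42.14 min

Maximise g(t)/(T+t): set derivative to zero → g'(t)(T+t) = g(t).
g'(t) = 0.42·76·t^-0.58. Setting 0.42·76·t^-0.58 = 76·t^0.42/(58.2+t) gives 0.42(58.2+t) = t, so 0.58·t = 0.42×58.2.
t* = 0.42×58.2/0.58 = 42.14 min.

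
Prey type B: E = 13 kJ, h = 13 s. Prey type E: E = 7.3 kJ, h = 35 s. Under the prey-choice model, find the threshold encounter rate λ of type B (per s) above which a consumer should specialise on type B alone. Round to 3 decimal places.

0.020 per s

The zero-one rule: include type E iff E₂/h₂ > λE₁/(1+λh₁). Equality gives the switch point.
λE₁h₂ = E₂ + λE₂h₁ ⇒ λ = E₂/(E₁h₂ − E₂h₁) = 7.3/(455 − 94.9) = 0.02027 per s.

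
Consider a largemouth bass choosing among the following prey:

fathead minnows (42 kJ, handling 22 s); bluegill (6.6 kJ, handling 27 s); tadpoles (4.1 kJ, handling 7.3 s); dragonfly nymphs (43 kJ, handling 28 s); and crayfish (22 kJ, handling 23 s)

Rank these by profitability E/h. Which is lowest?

Profitability E/h (kJ/s): fathead minnows = 42/22 = 1.91, bluegill = 6.6/27 = 0.244, tadpoles = 4.1/7.3 = 0.562, dragonfly nymphs = 43/28 = 1.54, crayfish = 22/23 = 0.957.
Ranked: fathead minnows > dragonfly nymphs > crayfish > tadpoles > bluegill.

bluegill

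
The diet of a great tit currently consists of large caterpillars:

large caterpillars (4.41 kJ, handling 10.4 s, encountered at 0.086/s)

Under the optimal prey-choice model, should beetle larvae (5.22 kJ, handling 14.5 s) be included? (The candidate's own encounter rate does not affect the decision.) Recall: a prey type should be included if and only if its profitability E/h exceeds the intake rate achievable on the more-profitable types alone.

Intake rate on the current diet: R = (0.086×4.41) / (1 + 0.086×10.4) = 0.3793/1.894 = 0.2002 kJ/s.
beetle larvae: E/h = 5.22/14.5 = 0.36 kJ/s.
Since 0.36 > R, including beetle larvae increases the long-run rate.

Yes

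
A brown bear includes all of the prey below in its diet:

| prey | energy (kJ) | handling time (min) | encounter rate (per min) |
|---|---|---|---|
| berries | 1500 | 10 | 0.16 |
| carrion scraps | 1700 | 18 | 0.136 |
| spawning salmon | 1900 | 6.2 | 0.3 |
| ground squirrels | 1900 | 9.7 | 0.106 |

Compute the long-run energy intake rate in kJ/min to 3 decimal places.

Energy encountered per unit search time: 0.16×1500 + 0.136×1700 + 0.3×1900 + 0.106×1900 = 1243 kJ/min.
Handling time per unit search time: 0.16×10 + 0.136×18 + 0.3×6.2 + 0.106×9.7 = 6.936.
Rate = 1243/(1 + 6.936) = 156.6 kJ/min.

156.574 kJ/min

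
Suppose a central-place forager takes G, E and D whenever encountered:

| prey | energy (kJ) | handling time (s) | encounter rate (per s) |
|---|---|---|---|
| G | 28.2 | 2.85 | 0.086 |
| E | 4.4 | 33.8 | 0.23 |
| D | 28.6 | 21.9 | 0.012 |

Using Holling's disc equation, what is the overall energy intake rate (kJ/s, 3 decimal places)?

0.407 kJ/s

R = Σλ_iE_i / (1 + Σλ_ih_i)
Numerator: 0.086×28.2 + 0.23×4.4 + 0.012×28.6 = 3.78
Denominator: 1 + 0.086×2.85 + 0.23×33.8 + 0.012×21.9 = 9.282
R = 3.78/9.282 = 0.4073 kJ/s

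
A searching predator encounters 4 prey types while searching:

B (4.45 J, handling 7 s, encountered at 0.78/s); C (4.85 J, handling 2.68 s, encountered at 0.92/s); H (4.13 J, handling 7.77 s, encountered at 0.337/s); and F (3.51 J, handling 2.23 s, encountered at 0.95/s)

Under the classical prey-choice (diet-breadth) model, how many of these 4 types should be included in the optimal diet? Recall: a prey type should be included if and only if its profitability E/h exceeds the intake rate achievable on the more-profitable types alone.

2

Profitabilities (E/h, J/s): C 1.81, F 1.57, B 0.636, H 0.532. Add prey in this order while the next type's profitability exceeds the intake rate on those already taken.
Rate on top 1: 1.288. F: 1.57 > 1.288 → include.
Rate on top 2: 1.396. B: 0.636 < 1.396 → exclude; stop.
Optimal diet: C, F — 2 of 4 types.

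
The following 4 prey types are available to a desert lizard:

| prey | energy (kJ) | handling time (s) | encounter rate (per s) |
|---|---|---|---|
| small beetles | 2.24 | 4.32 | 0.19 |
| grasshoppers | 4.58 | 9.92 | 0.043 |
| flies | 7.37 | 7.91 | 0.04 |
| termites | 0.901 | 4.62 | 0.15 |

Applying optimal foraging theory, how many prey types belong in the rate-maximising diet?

Profitabilities (E/h, kJ/s): flies 0.932, small beetles 0.519, grasshoppers 0.462, termites 0.195. Add prey in this order while the next type's profitability exceeds the intake rate on those already taken.
Rate on top 1: 0.2239. small beetles: 0.519 > 0.2239 → include.
Rate on top 2: 0.3371. grasshoppers: 0.462 > 0.3371 → include.
Rate on top 3: 0.3578. termites: 0.195 < 0.3578 → exclude; stop.
Optimal diet: flies, small beetles, grasshoppers — 3 of 4 types.

3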